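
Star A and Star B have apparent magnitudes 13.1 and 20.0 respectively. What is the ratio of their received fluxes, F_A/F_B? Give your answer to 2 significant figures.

F_A/F_B ≈ 580

Δm = 13.1 − (20.0) = -6.9
Flux ratio = 10^(−0.4 Δm) = 10^(−0.4 × -6.9) = 10^2.760 = 575.4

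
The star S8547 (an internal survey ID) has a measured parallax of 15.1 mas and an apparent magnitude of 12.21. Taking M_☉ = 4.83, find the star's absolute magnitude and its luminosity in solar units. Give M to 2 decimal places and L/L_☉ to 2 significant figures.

M ≈ 8.10; L/L_☉ ≈ 0.049

d = 1/p = 1000/15.1 mas = 66.23 pc
M = m − 5 log₁₀ d + 5 = 12.21 − 5·1.8210 + 5 = 8.105
M − M_☉ = 8.105 − 4.83 = 3.275
L/L_☉ = 10^(−0.4 × 3.275) = 0.04898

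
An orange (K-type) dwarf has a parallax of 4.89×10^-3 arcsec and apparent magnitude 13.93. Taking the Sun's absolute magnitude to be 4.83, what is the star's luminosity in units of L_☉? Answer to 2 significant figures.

L/L_☉ ≈ 0.096

d = 1/p = 1/4.89×10^-3″ = 204.5 pc
M = m − 5 log₁₀ d + 5 = 13.93 − 5·2.3107 + 5 = 7.377
M − M_☉ = 7.377 − 4.83 = 2.547
L/L_☉ = 10^(−0.4 × 2.547) = 0.09580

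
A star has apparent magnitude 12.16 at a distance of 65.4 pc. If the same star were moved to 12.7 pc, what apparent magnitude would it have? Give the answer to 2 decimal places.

m ≈ 8.60

Flux ∝ 1/d², so Δm = 5 log₁₀(d₂/d₁) = 5 log₁₀(12.7/65.4) = -3.559
m₂ = m₁ + Δm = 12.16 + (-3.559) = 8.601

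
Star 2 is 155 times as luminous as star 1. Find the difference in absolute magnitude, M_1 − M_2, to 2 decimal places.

Pogson: ΔM = −2.5 log₁₀(ratio) = −2.5 log₁₀(155) = −2.5 × 2.1903 = -5.476
Star 2 is brighter so has the smaller magnitude: M_1 − M_2 is positive.

M_1 − M_2 ≈ 5.48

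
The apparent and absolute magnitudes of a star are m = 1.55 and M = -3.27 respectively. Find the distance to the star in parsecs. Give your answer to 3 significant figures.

d ≈ 92.0 pc

μ = m − M = 4.820
m − M = 5 log₁₀ d − 5
log₁₀ d = (m − M)/5 + 1 = 1.9640
d = 10^1.9640 = 92.04 pc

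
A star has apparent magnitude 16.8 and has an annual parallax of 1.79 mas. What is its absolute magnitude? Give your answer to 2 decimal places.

p = 1.79 mas = 1.79×10^-3″ → d = 1/p = 558.7 pc
5 log₁₀(d/10 pc) = 5 log₁₀(558.7) − 5 = 8.736
M = m − 5 log₁₀(d/10) = 16.8 − 8.736 = 8.064

M ≈ 8.06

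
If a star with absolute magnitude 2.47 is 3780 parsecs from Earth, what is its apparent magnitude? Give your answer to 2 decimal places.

m ≈ 15.36

m = M + 5 log₁₀ d − 5 = 2.47 + 5·3.5775 − 5 = 15.357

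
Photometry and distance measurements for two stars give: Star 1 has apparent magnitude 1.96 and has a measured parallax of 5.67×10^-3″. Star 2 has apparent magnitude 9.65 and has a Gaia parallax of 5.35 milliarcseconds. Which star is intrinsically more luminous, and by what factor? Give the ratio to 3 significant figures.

Star 1: d = 1/p = 1/5.67×10^-3″ = 176.4 pc
Star 1: M = m − 5 log₁₀ d + 5 = 1.96 − 5·2.2464 + 5 = -4.272
Star 2: p = 5.35 mas = 5.35×10^-3″ → d = 1/p = 186.9 pc
Star 2: M = m − 5 log₁₀ d + 5 = 9.65 − 5·2.2716 + 5 = 3.292
ΔM = M_1 − M_2 = -4.272 − (3.292) = -7.564; smaller M is more luminous → Star 1.
L ratio = 10^(0.4 |ΔM|) = 10^3.026 = 1061

Star 1 is more luminous, by a factor of 1060.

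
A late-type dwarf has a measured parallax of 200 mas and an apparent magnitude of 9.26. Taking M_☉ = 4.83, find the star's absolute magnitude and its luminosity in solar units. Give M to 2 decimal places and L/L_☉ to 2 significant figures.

M ≈ 10.77; L/L_☉ ≈ 4.2×10^-3

d = 1/p = 1000/200 mas = 5.000 pc
M = m − 5 log₁₀ d + 5 = 9.26 − 5·0.6990 + 5 = 10.765
M − M_☉ = 10.765 − 4.83 = 5.935
L/L_☉ = 10^(−0.4 × 5.935) = 4.226×10^-3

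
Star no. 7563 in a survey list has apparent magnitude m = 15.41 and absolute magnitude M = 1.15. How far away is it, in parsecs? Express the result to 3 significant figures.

μ = m − M = 14.260
m − M = 5 log₁₀ d − 5
log₁₀ d = (m − M)/5 + 1 = 3.8520
d = 10^3.8520 = 7112 pc

d ≈ 7110 pc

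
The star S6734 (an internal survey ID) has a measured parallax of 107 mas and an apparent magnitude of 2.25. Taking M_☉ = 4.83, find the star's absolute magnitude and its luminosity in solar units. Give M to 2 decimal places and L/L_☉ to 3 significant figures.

d = 1/p = 1000/107 mas = 9.346 pc
M = m − 5 log₁₀ d + 5 = 2.25 − 5·0.9706 + 5 = 2.397
M − M_☉ = 2.397 − 4.83 = -2.433
L/L_☉ = 10^(−0.4 × -2.433) = 9.402

M ≈ 2.40; L/L_☉ ≈ 9.40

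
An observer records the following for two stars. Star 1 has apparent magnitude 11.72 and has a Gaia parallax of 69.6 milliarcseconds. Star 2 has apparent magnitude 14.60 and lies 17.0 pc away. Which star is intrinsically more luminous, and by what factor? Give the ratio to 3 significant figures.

Star 1 is more luminous, by a factor of 10.1.

Star 1: p = 69.6 mas = 0.0696″ → d = 1/p = 14.37 pc
Star 1: M = m − 5 log₁₀ d + 5 = 11.72 − 5·1.1574 + 5 = 10.933
Star 2: M = m − 5 log₁₀ d + 5 = 14.60 − 5·1.2304 + 5 = 13.448
ΔM = M_1 − M_2 = 10.933 − (13.448) = -2.515; smaller M is more luminous → Star 1.
L ratio = 10^(0.4 |ΔM|) = 10^1.006 = 10.14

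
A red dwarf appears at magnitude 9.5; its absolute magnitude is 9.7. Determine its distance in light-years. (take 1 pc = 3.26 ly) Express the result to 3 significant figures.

d ≈ 29.7 ly

μ = m − M = -0.200
m − M = 5 log₁₀ d − 5
log₁₀ d = (m − M)/5 + 1 = 0.9600
d = 10^0.9600 = 9.120 pc
= 29.73 ly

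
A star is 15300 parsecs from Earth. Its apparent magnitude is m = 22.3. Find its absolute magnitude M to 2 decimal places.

M ≈ 6.38

5 log₁₀(d/10 pc) = 5 log₁₀(15300) − 5 = 15.923
M = m − 5 log₁₀(d/10) = 22.3 − 15.923 = 6.377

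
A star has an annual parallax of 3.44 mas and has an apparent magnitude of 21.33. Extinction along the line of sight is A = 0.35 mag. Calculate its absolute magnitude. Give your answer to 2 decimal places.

M ≈ 13.66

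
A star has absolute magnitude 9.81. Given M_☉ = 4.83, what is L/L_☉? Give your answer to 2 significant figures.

L/L_☉ ≈ 0.010

M − M_☉ = 9.81 − 4.83 = 4.980
L/L_☉ = 10^(−0.4 (M − M_☉)) = 10^-1.992 = 0.01019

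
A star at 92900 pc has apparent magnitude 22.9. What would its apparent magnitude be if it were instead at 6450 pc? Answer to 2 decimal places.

m ≈ 17.11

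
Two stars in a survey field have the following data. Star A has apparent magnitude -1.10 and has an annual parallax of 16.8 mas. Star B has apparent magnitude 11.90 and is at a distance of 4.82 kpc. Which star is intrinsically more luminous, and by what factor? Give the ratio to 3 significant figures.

Star A is more luminous, by a factor of 24.2.

Star A: p = 16.8 mas = 0.0168″ → d = 1/p = 59.52 pc
Star A: M = m − 5 log₁₀ d + 5 = -1.10 − 5·1.7747 + 5 = -4.973
Star B: d = 4.82 kpc = 4820 pc
Star B: M = m − 5 log₁₀ d + 5 = 11.90 − 5·3.6830 + 5 = -1.515
ΔM = M_A − M_B = -4.973 − (-1.515) = -3.458; smaller M is more luminous → Star A.
L ratio = 10^(0.4 |ΔM|) = 10^1.383 = 24.17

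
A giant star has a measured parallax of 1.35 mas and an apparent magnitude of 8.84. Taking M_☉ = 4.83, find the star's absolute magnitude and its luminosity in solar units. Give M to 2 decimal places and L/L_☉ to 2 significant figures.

d = 1/p = 1000/1.35 mas = 740.7 pc
M = m − 5 log₁₀ d + 5 = 8.84 − 5·2.8697 + 5 = -0.508
M − M_☉ = -0.508 − 4.83 = -5.338
L/L_☉ = 10^(−0.4 × -5.338) = 136.6

M ≈ -0.51; L/L_☉ ≈ 140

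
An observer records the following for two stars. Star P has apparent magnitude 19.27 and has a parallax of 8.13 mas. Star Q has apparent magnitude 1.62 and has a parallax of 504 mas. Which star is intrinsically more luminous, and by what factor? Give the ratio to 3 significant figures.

Star Q is more luminous, by a factor of 2990.

Star P: p = 8.13 mas = 8.13×10^-3″ → d = 1/p = 123.0 pc
Star P: M = m − 5 log₁₀ d + 5 = 19.27 − 5·2.0899 + 5 = 13.820
Star Q: p = 504 mas = 0.504″ → d = 1/p = 1.984 pc
Star Q: M = m − 5 log₁₀ d + 5 = 1.62 − 5·0.2976 + 5 = 5.132
ΔM = M_P − M_Q = 13.820 − (5.132) = 8.688; smaller M is more luminous → Star Q.
L ratio = 10^(0.4 |ΔM|) = 10^3.475 = 2988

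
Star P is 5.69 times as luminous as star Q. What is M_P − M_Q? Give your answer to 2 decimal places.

M_P − M_Q ≈ -1.89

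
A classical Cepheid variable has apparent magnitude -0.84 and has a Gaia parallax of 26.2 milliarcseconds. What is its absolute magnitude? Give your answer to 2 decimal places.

M ≈ -3.75

p = 26.2 mas = 0.0262″ → d = 1/p = 38.17 pc
5 log₁₀(d/10 pc) = 5 log₁₀(38.17) − 5 = 2.908
M = m − 5 log₁₀(d/10) = -0.84 − 2.908 = -3.748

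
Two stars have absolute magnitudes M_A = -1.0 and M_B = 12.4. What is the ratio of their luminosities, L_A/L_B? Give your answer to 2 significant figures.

ΔM = M_A − M_B = -13.4
L_A/L_B = 10^(−0.4 ΔM) = 10^5.360 = 229100

L_A/L_B ≈ 230000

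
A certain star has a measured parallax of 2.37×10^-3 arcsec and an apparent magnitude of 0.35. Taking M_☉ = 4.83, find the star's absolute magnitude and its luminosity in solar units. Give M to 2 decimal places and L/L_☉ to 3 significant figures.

M ≈ -7.78; L/L_☉ ≈ 110000

d = 1/p = 1/2.37×10^-3″ = 421.9 pc
M = m − 5 log₁₀ d + 5 = 0.35 − 5·2.6253 + 5 = -7.776
M − M_☉ = -7.776 − 4.83 = -12.606
L/L_☉ = 10^(−0.4 × -12.606) = 110300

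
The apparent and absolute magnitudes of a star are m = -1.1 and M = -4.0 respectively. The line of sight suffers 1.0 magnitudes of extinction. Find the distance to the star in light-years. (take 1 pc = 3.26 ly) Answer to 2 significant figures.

d ≈ 78 ly

m − M = 5 log₁₀(d/10 pc) + A  ⇒  -1.1 − (-4.0) − 1.0 = 5 log₁₀(d/10)
1.900 = 5 log₁₀(d/10)
log₁₀ d = (m − M − A)/5 + 1 = 1.3800
d = 10^1.3800 = 23.99 pc
= 78.20 ly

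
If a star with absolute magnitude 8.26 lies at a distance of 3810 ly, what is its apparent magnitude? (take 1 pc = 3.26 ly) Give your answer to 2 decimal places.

d = 3810 ly / 3.26 = 1169 pc
m = M + 5 log₁₀ d − 5 = 8.26 + 5·3.0677 − 5 = 18.599

m ≈ 18.60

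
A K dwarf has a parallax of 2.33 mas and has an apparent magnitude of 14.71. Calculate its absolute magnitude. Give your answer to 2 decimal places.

p = 2.33 mas = 2.33×10^-3″ → d = 1/p = 429.2 pc
5 log₁₀(d/10 pc) = 5 log₁₀(429.2) − 5 = 8.163
M = m − 5 log₁₀(d/10) = 14.71 − 8.163 = 6.547

M ≈ 6.55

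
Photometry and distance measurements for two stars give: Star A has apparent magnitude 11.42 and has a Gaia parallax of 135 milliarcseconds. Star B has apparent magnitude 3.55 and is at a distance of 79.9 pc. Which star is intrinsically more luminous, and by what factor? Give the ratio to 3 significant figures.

Star B is more luminous, by a factor of 164000.

Star A: p = 135 mas = 0.135″ → d = 1/p = 7.407 pc
Star A: M = m − 5 log₁₀ d + 5 = 11.42 − 5·0.8697 + 5 = 12.072
Star B: M = m − 5 log₁₀ d + 5 = 3.55 − 5·1.9025 + 5 = -0.963
ΔM = M_A − M_B = 12.072 − (-0.963) = 13.034; smaller M is more luminous → Star B.
L ratio = 10^(0.4 |ΔM|) = 10^5.214 = 163600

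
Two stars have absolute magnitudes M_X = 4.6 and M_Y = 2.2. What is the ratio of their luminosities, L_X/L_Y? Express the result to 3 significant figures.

ΔM = M_X − M_Y = 2.4
L_X/L_Y = 10^(−0.4 ΔM) = 10^-0.960 = 0.1096

L_X/L_Y ≈ 0.110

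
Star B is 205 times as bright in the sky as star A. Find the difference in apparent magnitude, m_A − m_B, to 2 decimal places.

Pogson: Δm = −2.5 log₁₀(ratio) = −2.5 log₁₀(205) = −2.5 × 2.3118 = -5.779
Star B is brighter so has the smaller magnitude: m_A − m_B is positive.

m_A − m_B ≈ 5.78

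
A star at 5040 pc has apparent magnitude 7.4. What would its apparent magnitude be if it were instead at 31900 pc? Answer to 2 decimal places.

Flux ∝ 1/d², so Δm = 5 log₁₀(d₂/d₁) = 5 log₁₀(31900/5040) = 4.007
m₂ = m₁ + Δm = 7.4 + (4.007) = 11.407

m ≈ 11.41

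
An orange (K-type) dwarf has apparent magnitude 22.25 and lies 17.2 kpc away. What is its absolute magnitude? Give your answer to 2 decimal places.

M ≈ 6.07

d = 17.2 kpc = 17200 pc
5 log₁₀(d/10 pc) = 5 log₁₀(17200) − 5 = 16.178
M = m − 5 log₁₀(d/10) = 22.25 − 16.178 = 6.072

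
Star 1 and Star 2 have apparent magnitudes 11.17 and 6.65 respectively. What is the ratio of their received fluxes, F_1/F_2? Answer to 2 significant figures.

Δm = 11.17 − (6.65) = 4.52
Flux ratio = 10^(−0.4 Δm) = 10^(−0.4 × 4.52) = 10^-1.808 = 0.01556

F_1/F_2 ≈ 0.016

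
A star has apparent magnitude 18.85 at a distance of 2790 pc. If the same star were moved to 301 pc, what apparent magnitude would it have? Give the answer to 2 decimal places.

m ≈ 14.01

Flux ∝ 1/d², so Δm = 5 log₁₀(d₂/d₁) = 5 log₁₀(301/2790) = -4.835
m₂ = m₁ + Δm = 18.85 + (-4.835) = 14.015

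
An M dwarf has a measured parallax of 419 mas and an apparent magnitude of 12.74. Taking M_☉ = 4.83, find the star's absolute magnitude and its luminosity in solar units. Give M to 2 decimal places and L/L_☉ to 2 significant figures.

d = 1/p = 1000/419 mas = 2.387 pc
M = m − 5 log₁₀ d + 5 = 12.74 − 5·0.3778 + 5 = 15.851
M − M_☉ = 15.851 − 4.83 = 11.021
L/L_☉ = 10^(−0.4 × 11.021) = 3.905×10^-5

M ≈ 15.85; L/L_☉ ≈ 3.9×10^-5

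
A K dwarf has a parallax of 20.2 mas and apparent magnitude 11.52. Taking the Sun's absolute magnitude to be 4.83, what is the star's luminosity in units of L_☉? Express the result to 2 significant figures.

L/L_☉ ≈ 0.052

d = 1/p = 1000/20.2 mas = 49.50 pc
M = m − 5 log₁₀ d + 5 = 11.52 − 5·1.6946 + 5 = 8.047
M − M_☉ = 8.047 − 4.83 = 3.217
L/L_☉ = 10^(−0.4 × 3.217) = 0.05168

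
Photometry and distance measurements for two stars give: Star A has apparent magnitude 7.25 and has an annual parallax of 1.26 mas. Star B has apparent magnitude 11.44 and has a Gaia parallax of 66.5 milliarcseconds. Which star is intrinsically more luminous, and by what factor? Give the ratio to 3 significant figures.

Star A: p = 1.26 mas = 1.26×10^-3″ → d = 1/p = 793.7 pc
Star A: M = m − 5 log₁₀ d + 5 = 7.25 − 5·2.8996 + 5 = -2.248
Star B: p = 66.5 mas = 0.0665″ → d = 1/p = 15.04 pc
Star B: M = m − 5 log₁₀ d + 5 = 11.44 − 5·1.1772 + 5 = 10.554
ΔM = M_A − M_B = -2.248 − (10.554) = -12.802; smaller M is more luminous → Star A.
L ratio = 10^(0.4 |ΔM|) = 10^5.121 = 132100

Star A is more luminous, by a factor of 132000.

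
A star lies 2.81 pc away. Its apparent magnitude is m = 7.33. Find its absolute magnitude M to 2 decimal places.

5 log₁₀(d/10 pc) = 5 log₁₀(2.810) − 5 = -2.756
M = m − 5 log₁₀(d/10) = 7.33 + 2.756 = 10.086

M ≈ 10.09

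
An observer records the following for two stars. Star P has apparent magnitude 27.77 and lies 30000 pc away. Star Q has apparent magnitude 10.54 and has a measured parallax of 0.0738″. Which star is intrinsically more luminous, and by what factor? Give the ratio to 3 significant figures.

Star Q is more luminous, by a factor of 1.59.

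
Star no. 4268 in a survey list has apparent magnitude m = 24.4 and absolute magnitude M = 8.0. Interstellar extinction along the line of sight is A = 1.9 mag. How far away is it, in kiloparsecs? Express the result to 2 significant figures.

m − M = 5 log₁₀(d/10 pc) + A  ⇒  24.4 − (8.0) − 1.9 = 5 log₁₀(d/10)
14.500 = 5 log₁₀(d/10)
log₁₀ d = (m − M − A)/5 + 1 = 3.9000
d = 10^3.9000 = 7943 pc
= 7.943 kpc

d ≈ 7.9 kpc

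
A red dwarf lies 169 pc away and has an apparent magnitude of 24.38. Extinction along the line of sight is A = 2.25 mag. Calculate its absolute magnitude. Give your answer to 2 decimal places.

M ≈ 15.99

5 log₁₀(d/10 pc) = 5 log₁₀(169.0) − 5 = 6.139
M = m − 5 log₁₀(d/10) − A = 24.38 − 6.139 − 2.25 = 15.991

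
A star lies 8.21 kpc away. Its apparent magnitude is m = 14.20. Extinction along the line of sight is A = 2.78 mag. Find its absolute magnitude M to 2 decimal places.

d = 8.21 kpc = 8210 pc
5 log₁₀(d/10 pc) = 5 log₁₀(8210) − 5 = 14.572
M = m − 5 log₁₀(d/10) − A = 14.20 − 14.572 − 2.78 = -3.152

M ≈ -3.15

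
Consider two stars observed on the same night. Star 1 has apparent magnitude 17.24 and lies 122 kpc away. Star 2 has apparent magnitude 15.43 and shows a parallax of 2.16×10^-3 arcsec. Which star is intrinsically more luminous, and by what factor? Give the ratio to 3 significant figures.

Star 1: d = 122 kpc = 122000 pc
Star 1: M = m − 5 log₁₀ d + 5 = 17.24 − 5·5.0864 + 5 = -3.192
Star 2: d = 1/p = 1/2.16×10^-3″ = 463.0 pc
Star 2: M = m − 5 log₁₀ d + 5 = 15.43 − 5·2.6655 + 5 = 7.102
ΔM = M_1 − M_2 = -3.192 − (7.102) = -10.294; smaller M is more luminous → Star 1.
L ratio = 10^(0.4 |ΔM|) = 10^4.118 = 13110

Star 1 is more luminous, by a factor of 13100.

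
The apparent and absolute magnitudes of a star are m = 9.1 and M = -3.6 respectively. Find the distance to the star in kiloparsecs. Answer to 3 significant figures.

Distance modulus: m − M = 9.1 − (-3.6) = 12.700
m − M = 5 log₁₀ d − 5
log₁₀ d = (m − M)/5 + 1 = 3.5400
d = 10^3.5400 = 3467 pc
= 3.467 kpc

d ≈ 3.47 kpc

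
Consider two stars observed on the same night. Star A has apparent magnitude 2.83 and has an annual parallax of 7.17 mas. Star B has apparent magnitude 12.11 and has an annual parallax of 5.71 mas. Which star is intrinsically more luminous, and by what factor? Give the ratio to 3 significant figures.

Star A is more luminous, by a factor of 3270.

Star A: p = 7.17 mas = 7.17×10^-3″ → d = 1/p = 139.5 pc
Star A: M = m − 5 log₁₀ d + 5 = 2.83 − 5·2.1445 + 5 = -2.892
Star B: p = 5.71 mas = 5.71×10^-3″ → d = 1/p = 175.1 pc
Star B: M = m − 5 log₁₀ d + 5 = 12.11 − 5·2.2434 + 5 = 5.893
ΔM = M_A − M_B = -2.892 − (5.893) = -8.786; smaller M is more luminous → Star A.
L ratio = 10^(0.4 |ΔM|) = 10^3.514 = 3268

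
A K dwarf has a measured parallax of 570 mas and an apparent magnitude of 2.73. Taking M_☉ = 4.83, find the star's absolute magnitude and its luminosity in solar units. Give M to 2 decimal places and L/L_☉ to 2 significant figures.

M ≈ 6.51; L/L_☉ ≈ 0.21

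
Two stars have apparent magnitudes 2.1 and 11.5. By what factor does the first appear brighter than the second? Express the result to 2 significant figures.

Δm = 2.1 − (11.5) = -9.4
Flux ratio = 10^(−0.4 Δm) = 10^(−0.4 × -9.4) = 10^3.760 = 5754

5800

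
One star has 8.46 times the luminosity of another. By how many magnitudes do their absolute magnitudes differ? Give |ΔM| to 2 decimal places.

|ΔM| ≈ 2.32

Pogson: ΔM = −2.5 log₁₀(ratio) = −2.5 log₁₀(8.46) = −2.5 × 0.9274 = -2.318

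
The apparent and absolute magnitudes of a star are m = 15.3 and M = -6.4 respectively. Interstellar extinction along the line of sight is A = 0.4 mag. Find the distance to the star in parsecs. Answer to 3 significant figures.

m − M = 5 log₁₀(d/10 pc) + A  ⇒  15.3 − (-6.4) − 0.4 = 5 log₁₀(d/10)
21.300 = 5 log₁₀(d/10)
log₁₀ d = (m − M − A)/5 + 1 = 5.2600
d = 10^5.2600 = 182000 pc

d ≈ 182000 pc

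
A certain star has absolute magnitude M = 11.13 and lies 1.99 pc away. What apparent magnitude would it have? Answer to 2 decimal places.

m ≈ 7.62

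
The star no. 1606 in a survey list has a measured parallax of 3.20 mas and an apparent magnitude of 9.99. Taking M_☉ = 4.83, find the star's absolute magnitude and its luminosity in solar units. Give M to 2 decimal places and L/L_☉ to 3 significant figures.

M ≈ 2.52; L/L_☉ ≈ 8.43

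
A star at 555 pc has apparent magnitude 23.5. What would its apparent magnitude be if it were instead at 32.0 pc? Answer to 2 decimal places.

Flux ∝ 1/d², so Δm = 5 log₁₀(d₂/d₁) = 5 log₁₀(32.0/555) = -6.196
m₂ = m₁ + Δm = 23.5 + (-6.196) = 17.304

m ≈ 17.30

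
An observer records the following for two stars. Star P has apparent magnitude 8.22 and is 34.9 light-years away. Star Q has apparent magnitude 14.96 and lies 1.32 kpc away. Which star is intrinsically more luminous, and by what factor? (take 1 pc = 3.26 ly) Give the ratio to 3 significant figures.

Star P: d = 34.9 ly / 3.26 = 10.71 pc
Star P: M = m − 5 log₁₀ d + 5 = 8.22 − 5·1.0296 + 5 = 8.072
Star Q: d = 1.32 kpc = 1320 pc
Star Q: M = m − 5 log₁₀ d + 5 = 14.96 − 5·3.1206 + 5 = 4.357
ΔM = M_P − M_Q = 8.072 − (4.357) = 3.715; smaller M is more luminous → Star Q.
L ratio = 10^(0.4 |ΔM|) = 10^1.486 = 30.61

Star Q is more luminous, by a factor of 30.6.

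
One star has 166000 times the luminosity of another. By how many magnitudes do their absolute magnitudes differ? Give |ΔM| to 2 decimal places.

|ΔM| ≈ 13.05

Pogson: ΔM = −2.5 log₁₀(ratio) = −2.5 log₁₀(166000) = −2.5 × 5.2201 = -13.050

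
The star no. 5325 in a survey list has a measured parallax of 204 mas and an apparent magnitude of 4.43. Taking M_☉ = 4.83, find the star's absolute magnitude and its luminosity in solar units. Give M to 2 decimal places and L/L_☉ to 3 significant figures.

M ≈ 5.98; L/L_☉ ≈ 0.347

d = 1/p = 1000/204 mas = 4.902 pc
M = m − 5 log₁₀ d + 5 = 4.43 − 5·0.6904 + 5 = 5.978
M − M_☉ = 5.978 − 4.83 = 1.148
L/L_☉ = 10^(−0.4 × 1.148) = 0.3473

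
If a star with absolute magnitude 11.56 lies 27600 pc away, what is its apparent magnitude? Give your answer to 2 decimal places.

m = M + 5 log₁₀ d − 5 = 11.56 + 5·4.4409 − 5 = 28.765

m ≈ 28.76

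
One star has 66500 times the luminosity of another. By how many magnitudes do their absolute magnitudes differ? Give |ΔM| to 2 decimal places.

Pogson: ΔM = −2.5 log₁₀(ratio) = −2.5 log₁₀(66500) = −2.5 × 4.8228 = -12.057

|ΔM| ≈ 12.06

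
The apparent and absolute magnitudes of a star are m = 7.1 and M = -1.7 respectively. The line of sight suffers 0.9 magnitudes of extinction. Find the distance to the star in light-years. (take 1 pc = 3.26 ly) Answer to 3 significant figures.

d ≈ 1240 ly

m − M = 5 log₁₀(d/10 pc) + A  ⇒  7.1 − (-1.7) − 0.9 = 5 log₁₀(d/10)
7.900 = 5 log₁₀(d/10)
log₁₀ d = (m − M − A)/5 + 1 = 2.5800
d = 10^2.5800 = 380.2 pc
= 1239 ly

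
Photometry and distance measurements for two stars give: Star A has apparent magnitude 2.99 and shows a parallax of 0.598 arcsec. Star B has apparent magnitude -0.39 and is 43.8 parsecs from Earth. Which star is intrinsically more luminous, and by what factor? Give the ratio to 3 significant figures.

Star B is more luminous, by a factor of 15400.

Star A: d = 1/p = 1/0.598″ = 1.672 pc
Star A: M = m − 5 log₁₀ d + 5 = 2.99 − 5·0.2233 + 5 = 6.874
Star B: M = m − 5 log₁₀ d + 5 = -0.39 − 5·1.6415 + 5 = -3.597
ΔM = M_A − M_B = 6.874 − (-3.597) = 10.471; smaller M is more luminous → Star B.
L ratio = 10^(0.4 |ΔM|) = 10^4.188 = 15430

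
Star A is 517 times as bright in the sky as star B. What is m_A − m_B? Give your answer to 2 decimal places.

Pogson: Δm = −2.5 log₁₀(ratio) = −2.5 log₁₀(517) = −2.5 × 2.7135 = -6.784
Star A is brighter, so it has the smaller magnitude: the difference is negative.

m_A − m_B ≈ -6.78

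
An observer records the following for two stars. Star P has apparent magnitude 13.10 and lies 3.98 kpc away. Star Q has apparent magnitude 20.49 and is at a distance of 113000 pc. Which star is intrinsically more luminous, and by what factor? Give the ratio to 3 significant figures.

Star P is more luminous, by a factor of 1.12.

Star P: d = 3.98 kpc = 3980 pc
Star P: M = m − 5 log₁₀ d + 5 = 13.10 − 5·3.5999 + 5 = 0.101
Star Q: M = m − 5 log₁₀ d + 5 = 20.49 − 5·5.0531 + 5 = 0.225
ΔM = M_P − M_Q = 0.101 − (0.225) = -0.124; smaller M is more luminous → Star P.
L ratio = 10^(0.4 |ΔM|) = 10^0.050 = 1.121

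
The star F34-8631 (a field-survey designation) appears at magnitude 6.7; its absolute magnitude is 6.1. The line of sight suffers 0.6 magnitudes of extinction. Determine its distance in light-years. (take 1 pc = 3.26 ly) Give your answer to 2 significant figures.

m − M = 5 log₁₀(d/10 pc) + A  ⇒  6.7 − (6.1) − 0.6 = 5 log₁₀(d/10)
0.000 = 5 log₁₀(d/10)
log₁₀ d = (m − M − A)/5 + 1 = 1.0000
d = 10^1.0000 = 10.00 pc
= 32.60 ly

d ≈ 33 ly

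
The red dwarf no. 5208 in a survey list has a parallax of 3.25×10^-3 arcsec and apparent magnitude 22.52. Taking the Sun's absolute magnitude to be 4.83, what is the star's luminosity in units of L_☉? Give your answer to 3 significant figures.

L/L_☉ ≈ 7.95×10^-5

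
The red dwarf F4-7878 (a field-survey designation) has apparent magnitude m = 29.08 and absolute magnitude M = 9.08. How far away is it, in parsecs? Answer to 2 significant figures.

μ = m − M = 20.000
m − M = 5 log₁₀ d − 5
log₁₀ d = (m − M)/5 + 1 = 5.0000
d = 10^5.0000 = 100000 pc

d ≈ 100000 pc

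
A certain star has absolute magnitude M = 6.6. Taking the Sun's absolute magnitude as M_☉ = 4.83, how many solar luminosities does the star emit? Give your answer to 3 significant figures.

L/L_☉ ≈ 0.196

M − M_☉ = 6.6 − 4.83 = 1.770
L/L_☉ = 10^(−0.4 (M − M_☉)) = 10^-0.708 = 0.1959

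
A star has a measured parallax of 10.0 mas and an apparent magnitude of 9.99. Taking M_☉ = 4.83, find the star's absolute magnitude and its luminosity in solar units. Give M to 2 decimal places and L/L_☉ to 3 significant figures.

M ≈ 4.99; L/L_☉ ≈ 0.863

d = 1/p = 1000/10.0 mas = 100.0 pc
M = m − 5 log₁₀ d + 5 = 9.99 − 5·2.0000 + 5 = 4.990
M − M_☉ = 4.990 − 4.83 = 0.160
L/L_☉ = 10^(−0.4 × 0.160) = 0.8630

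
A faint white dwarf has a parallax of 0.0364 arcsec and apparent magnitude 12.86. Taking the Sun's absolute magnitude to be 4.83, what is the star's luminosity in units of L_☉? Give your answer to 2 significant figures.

d = 1/p = 1/0.0364″ = 27.47 pc
M = m − 5 log₁₀ d + 5 = 12.86 − 5·1.4389 + 5 = 10.666
M − M_☉ = 10.666 − 4.83 = 5.836
L/L_☉ = 10^(−0.4 × 5.836) = 4.632×10^-3

L/L_☉ ≈ 4.6×10^-3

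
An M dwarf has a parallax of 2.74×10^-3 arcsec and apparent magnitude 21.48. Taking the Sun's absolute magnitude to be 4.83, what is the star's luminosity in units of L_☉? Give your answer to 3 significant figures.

L/L_☉ ≈ 2.91×10^-4

d = 1/p = 1/2.74×10^-3″ = 365.0 pc
M = m − 5 log₁₀ d + 5 = 21.48 − 5·2.5622 + 5 = 13.669
M − M_☉ = 13.669 − 4.83 = 8.839
L/L_☉ = 10^(−0.4 × 8.839) = 2.914×10^-4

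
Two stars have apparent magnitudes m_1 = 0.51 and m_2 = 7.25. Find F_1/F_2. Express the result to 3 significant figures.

F_1/F_2 ≈ 497

Δm = 0.51 − (7.25) = -6.74
Flux ratio = 10^(−0.4 Δm) = 10^(−0.4 × -6.74) = 10^2.696 = 496.6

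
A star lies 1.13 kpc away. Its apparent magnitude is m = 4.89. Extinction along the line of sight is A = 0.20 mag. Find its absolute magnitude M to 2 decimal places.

d = 1.13 kpc = 1130 pc
5 log₁₀(d/10 pc) = 5 log₁₀(1130) − 5 = 10.265
M = m − 5 log₁₀(d/10) − A = 4.89 − 10.265 − 0.20 = -5.575

M ≈ -5.58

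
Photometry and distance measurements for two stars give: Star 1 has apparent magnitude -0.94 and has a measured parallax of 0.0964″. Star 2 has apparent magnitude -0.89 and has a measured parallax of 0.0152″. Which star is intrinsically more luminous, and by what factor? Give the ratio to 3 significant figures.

Star 2 is more luminous, by a factor of 38.4.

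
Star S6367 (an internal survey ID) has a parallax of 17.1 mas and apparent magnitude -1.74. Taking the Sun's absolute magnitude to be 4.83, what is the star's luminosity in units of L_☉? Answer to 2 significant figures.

d = 1/p = 1000/17.1 mas = 58.48 pc
M = m − 5 log₁₀ d + 5 = -1.74 − 5·1.7670 + 5 = -5.575
M − M_☉ = -5.575 − 4.83 = -10.405
L/L_☉ = 10^(−0.4 × -10.405) = 14520

L/L_☉ ≈ 15000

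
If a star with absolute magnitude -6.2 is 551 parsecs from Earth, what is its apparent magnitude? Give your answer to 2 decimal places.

m ≈ 2.51

m = M + 5 log₁₀ d − 5 = -6.2 + 5·2.7412 − 5 = 2.506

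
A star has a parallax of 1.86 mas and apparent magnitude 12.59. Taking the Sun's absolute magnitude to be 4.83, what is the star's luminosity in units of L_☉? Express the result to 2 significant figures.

d = 1/p = 1000/1.86 mas = 537.6 pc
M = m − 5 log₁₀ d + 5 = 12.59 − 5·2.7305 + 5 = 3.938
M − M_☉ = 3.938 − 4.83 = -0.892
L/L_☉ = 10^(−0.4 × -0.892) = 2.275

L/L_☉ ≈ 2.3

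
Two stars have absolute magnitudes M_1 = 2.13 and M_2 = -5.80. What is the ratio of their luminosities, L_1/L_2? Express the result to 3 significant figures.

ΔM = M_1 − M_2 = 7.93
L_1/L_2 = 10^(−0.4 ΔM) = 10^-3.172 = 6.730×10^-4

L_1/L_2 ≈ 6.73×10^-4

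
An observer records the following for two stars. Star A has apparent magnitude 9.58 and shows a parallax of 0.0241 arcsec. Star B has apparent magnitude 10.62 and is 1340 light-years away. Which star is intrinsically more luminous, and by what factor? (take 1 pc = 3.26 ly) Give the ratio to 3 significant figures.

Star B is more luminous, by a factor of 37.7.

Star A: d = 1/p = 1/0.0241″ = 41.49 pc
Star A: M = m − 5 log₁₀ d + 5 = 9.58 − 5·1.6180 + 5 = 6.490
Star B: d = 1340 ly / 3.26 = 411.0 pc
Star B: M = m − 5 log₁₀ d + 5 = 10.62 − 5·2.6139 + 5 = 2.551
ΔM = M_A − M_B = 6.490 − (2.551) = 3.940; smaller M is more luminous → Star B.
L ratio = 10^(0.4 |ΔM|) = 10^1.576 = 37.65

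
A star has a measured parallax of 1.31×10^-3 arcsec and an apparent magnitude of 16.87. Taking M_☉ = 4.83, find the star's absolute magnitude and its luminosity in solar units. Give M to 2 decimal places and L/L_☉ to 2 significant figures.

M ≈ 7.46; L/L_☉ ≈ 0.089

d = 1/p = 1/1.31×10^-3″ = 763.4 pc
M = m − 5 log₁₀ d + 5 = 16.87 − 5·2.8827 + 5 = 7.456
M − M_☉ = 7.456 − 4.83 = 2.626
L/L_☉ = 10^(−0.4 × 2.626) = 0.08901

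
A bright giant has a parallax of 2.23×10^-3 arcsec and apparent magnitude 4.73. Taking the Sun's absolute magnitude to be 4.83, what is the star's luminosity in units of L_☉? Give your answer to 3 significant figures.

d = 1/p = 1/2.23×10^-3″ = 448.4 pc
M = m − 5 log₁₀ d + 5 = 4.73 − 5·2.6517 + 5 = -3.528
M − M_☉ = -3.528 − 4.83 = -8.358
L/L_☉ = 10^(−0.4 × -8.358) = 2205

L/L_☉ ≈ 2200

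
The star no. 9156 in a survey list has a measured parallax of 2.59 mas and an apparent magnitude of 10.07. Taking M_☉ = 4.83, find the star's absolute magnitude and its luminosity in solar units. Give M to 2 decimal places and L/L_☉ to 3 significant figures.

M ≈ 2.14; L/L_☉ ≈ 12.0

d = 1/p = 1000/2.59 mas = 386.1 pc
M = m − 5 log₁₀ d + 5 = 10.07 − 5·2.5867 + 5 = 2.136
M − M_☉ = 2.136 − 4.83 = -2.694
L/L_☉ = 10^(−0.4 × -2.694) = 11.95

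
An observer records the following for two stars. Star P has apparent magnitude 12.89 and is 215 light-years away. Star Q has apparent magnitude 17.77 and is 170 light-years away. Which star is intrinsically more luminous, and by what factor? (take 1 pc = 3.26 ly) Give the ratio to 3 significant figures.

Star P: d = 215 ly / 3.26 = 65.95 pc
Star P: M = m − 5 log₁₀ d + 5 = 12.89 − 5·1.8192 + 5 = 8.794
Star Q: d = 170 ly / 3.26 = 52.15 pc
Star Q: M = m − 5 log₁₀ d + 5 = 17.77 − 5·1.7172 + 5 = 14.184
ΔM = M_P − M_Q = 8.794 − (14.184) = -5.390; smaller M is more luminous → Star P.
L ratio = 10^(0.4 |ΔM|) = 10^2.156 = 143.2

Star P is more luminous, by a factor of 143.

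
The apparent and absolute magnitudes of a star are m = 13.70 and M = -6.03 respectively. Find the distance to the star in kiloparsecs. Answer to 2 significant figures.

d ≈ 88 kpc

Distance modulus: m − M = 13.70 − (-6.03) = 19.730
m − M = 5 log₁₀ d − 5
log₁₀ d = (m − M)/5 + 1 = 4.9460
d = 10^4.9460 = 88310 pc
= 88.31 kpc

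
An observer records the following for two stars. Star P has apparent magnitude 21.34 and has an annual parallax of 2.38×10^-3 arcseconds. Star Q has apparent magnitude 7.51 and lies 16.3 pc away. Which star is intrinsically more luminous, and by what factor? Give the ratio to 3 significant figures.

Star Q is more luminous, by a factor of 512.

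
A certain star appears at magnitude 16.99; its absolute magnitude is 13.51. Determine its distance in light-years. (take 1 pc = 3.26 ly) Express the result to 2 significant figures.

μ = m − M = 3.480
m − M = 5 log₁₀ d − 5
log₁₀ d = (m − M)/5 + 1 = 1.6960
d = 10^1.6960 = 49.66 pc
= 161.9 ly

d ≈ 160 ly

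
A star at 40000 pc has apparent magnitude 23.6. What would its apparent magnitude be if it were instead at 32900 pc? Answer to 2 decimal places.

m ≈ 23.18

Flux ∝ 1/d², so Δm = 5 log₁₀(d₂/d₁) = 5 log₁₀(32900/40000) = -0.424
m₂ = m₁ + Δm = 23.6 + (-0.424) = 23.176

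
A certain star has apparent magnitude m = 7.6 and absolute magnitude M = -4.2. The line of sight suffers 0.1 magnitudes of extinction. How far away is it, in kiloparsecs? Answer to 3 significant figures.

d ≈ 2.19 kpc

m − M = 5 log₁₀(d/10 pc) + A  ⇒  7.6 − (-4.2) − 0.1 = 5 log₁₀(d/10)
11.700 = 5 log₁₀(d/10)
log₁₀ d = (m − M − A)/5 + 1 = 3.3400
d = 10^3.3400 = 2188 pc
= 2.188 kpc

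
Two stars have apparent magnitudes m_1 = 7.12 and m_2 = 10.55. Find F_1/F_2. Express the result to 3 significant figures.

F_1/F_2 ≈ 23.6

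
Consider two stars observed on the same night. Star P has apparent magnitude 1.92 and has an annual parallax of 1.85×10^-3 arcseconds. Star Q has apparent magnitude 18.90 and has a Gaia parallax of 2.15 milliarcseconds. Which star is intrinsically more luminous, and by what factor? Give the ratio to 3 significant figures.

Star P: d = 1/p = 1/1.85×10^-3″ = 540.5 pc
Star P: M = m − 5 log₁₀ d + 5 = 1.92 − 5·2.7328 + 5 = -6.744
Star Q: p = 2.15 mas = 2.15×10^-3″ → d = 1/p = 465.1 pc
Star Q: M = m − 5 log₁₀ d + 5 = 18.90 − 5·2.6676 + 5 = 10.562
ΔM = M_P − M_Q = -6.744 − (10.562) = -17.306; smaller M is more luminous → Star P.
L ratio = 10^(0.4 |ΔM|) = 10^6.923 = 8.366×10^6

Star P is more luminous, by a factor of 8.37×10^6.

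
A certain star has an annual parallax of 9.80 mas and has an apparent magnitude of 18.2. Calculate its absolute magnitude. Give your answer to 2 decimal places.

p = 9.80 mas = 9.80×10^-3″ → d = 1/p = 102.0 pc
5 log₁₀(d/10 pc) = 5 log₁₀(102.0) − 5 = 5.044
M = m − 5 log₁₀(d/10) = 18.2 − 5.044 = 13.156

M ≈ 13.16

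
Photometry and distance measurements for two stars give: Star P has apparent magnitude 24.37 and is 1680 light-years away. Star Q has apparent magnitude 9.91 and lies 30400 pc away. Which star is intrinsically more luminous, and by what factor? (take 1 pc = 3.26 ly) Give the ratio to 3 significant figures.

Star P: d = 1680 ly / 3.26 = 515.3 pc
Star P: M = m − 5 log₁₀ d + 5 = 24.37 − 5·2.7121 + 5 = 15.810
Star Q: M = m − 5 log₁₀ d + 5 = 9.91 − 5·4.4829 + 5 = -7.504
ΔM = M_P − M_Q = 15.810 − (-7.504) = 23.314; smaller M is more luminous → Star Q.
L ratio = 10^(0.4 |ΔM|) = 10^9.326 = 2.116×10^9

Star Q is more luminous, by a factor of 2.12×10^9.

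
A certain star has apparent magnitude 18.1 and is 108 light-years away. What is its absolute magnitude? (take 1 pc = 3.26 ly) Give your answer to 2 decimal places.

d = 108 ly / 3.26 = 33.13 pc
5 log₁₀(d/10 pc) = 5 log₁₀(33.13) − 5 = 2.601
M = m − 5 log₁₀(d/10) = 18.1 − 2.601 = 15.499

M ≈ 15.50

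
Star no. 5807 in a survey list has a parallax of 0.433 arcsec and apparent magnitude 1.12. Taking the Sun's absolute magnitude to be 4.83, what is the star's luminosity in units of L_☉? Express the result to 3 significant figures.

L/L_☉ ≈ 1.63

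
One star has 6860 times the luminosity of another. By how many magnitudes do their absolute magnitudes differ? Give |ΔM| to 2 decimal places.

Pogson: ΔM = −2.5 log₁₀(ratio) = −2.5 log₁₀(6860) = −2.5 × 3.8363 = -9.591

|ΔM| ≈ 9.59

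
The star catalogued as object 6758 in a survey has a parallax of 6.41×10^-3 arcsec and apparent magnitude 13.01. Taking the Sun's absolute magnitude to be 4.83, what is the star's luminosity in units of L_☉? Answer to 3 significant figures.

d = 1/p = 1/6.41×10^-3″ = 156.0 pc
M = m − 5 log₁₀ d + 5 = 13.01 − 5·2.1931 + 5 = 7.044
M − M_☉ = 7.044 − 4.83 = 2.214
L/L_☉ = 10^(−0.4 × 2.214) = 0.1301

L/L_☉ ≈ 0.130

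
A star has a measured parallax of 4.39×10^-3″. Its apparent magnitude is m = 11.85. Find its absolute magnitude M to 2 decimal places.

M ≈ 5.06

d = 1/p = 1/4.39×10^-3″ = 227.8 pc
5 log₁₀(d/10 pc) = 5 log₁₀(227.8) − 5 = 6.788
M = m − 5 log₁₀(d/10) = 11.85 − 6.788 = 5.062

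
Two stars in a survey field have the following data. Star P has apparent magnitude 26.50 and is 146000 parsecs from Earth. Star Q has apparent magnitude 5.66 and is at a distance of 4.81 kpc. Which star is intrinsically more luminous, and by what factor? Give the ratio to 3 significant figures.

Star P: M = m − 5 log₁₀ d + 5 = 26.50 − 5·5.1644 + 5 = 5.678
Star Q: d = 4.81 kpc = 4810 pc
Star Q: M = m − 5 log₁₀ d + 5 = 5.66 − 5·3.6821 + 5 = -7.751
ΔM = M_P − M_Q = 5.678 − (-7.751) = 13.429; smaller M is more luminous → Star Q.
L ratio = 10^(0.4 |ΔM|) = 10^5.372 = 235300

Star Q is more luminous, by a factor of 235000.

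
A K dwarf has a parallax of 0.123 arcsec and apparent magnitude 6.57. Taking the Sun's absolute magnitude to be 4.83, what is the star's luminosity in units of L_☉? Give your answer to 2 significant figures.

d = 1/p = 1/0.123″ = 8.130 pc
M = m − 5 log₁₀ d + 5 = 6.57 − 5·0.9101 + 5 = 7.020
M − M_☉ = 7.020 − 4.83 = 2.190
L/L_☉ = 10^(−0.4 × 2.190) = 0.1331

L/L_☉ ≈ 0.13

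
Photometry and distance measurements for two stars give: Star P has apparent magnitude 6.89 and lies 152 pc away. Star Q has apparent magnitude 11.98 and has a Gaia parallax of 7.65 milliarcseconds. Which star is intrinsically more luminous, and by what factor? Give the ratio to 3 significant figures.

Star P is more luminous, by a factor of 147.

Star P: M = m − 5 log₁₀ d + 5 = 6.89 − 5·2.1818 + 5 = 0.981
Star Q: p = 7.65 mas = 7.65×10^-3″ → d = 1/p = 130.7 pc
Star Q: M = m − 5 log₁₀ d + 5 = 11.98 − 5·2.1163 + 5 = 6.398
ΔM = M_P − M_Q = 0.981 − (6.398) = -5.418; smaller M is more luminous → Star P.
L ratio = 10^(0.4 |ΔM|) = 10^2.167 = 146.9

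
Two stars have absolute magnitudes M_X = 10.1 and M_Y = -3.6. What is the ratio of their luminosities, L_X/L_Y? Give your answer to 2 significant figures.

L_X/L_Y ≈ 3.3×10^-6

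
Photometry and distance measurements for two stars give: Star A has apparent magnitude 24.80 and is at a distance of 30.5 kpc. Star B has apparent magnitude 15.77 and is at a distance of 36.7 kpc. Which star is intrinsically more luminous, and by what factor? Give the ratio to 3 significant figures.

Star A: d = 30.5 kpc = 30500 pc
Star A: M = m − 5 log₁₀ d + 5 = 24.80 − 5·4.4843 + 5 = 7.379
Star B: d = 36.7 kpc = 36700 pc
Star B: M = m − 5 log₁₀ d + 5 = 15.77 − 5·4.5647 + 5 = -2.053
ΔM = M_A − M_B = 7.379 − (-2.053) = 9.432; smaller M is more luminous → Star B.
L ratio = 10^(0.4 |ΔM|) = 10^3.773 = 5926

Star B is more luminous, by a factor of 5930.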